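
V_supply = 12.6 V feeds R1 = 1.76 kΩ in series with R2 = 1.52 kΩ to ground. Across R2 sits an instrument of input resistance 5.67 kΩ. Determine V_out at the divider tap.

The load sits in parallel with R2, giving an effective lower resistance R2' = R2·R_L/(R2+R_L) = 1.199 kΩ.
Then V_out = V_supply · R2'/(R1 + R2') = 12.6 × 1.199/2.959 = 5.105 V.

V_out ≈ 5.10 V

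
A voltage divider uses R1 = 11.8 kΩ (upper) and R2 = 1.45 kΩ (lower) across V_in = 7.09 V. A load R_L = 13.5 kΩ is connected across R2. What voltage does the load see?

The load sits in parallel with R2, giving an effective lower resistance R2' = R2·R_L/(R2+R_L) = 1.309 kΩ.
Now apply the divider: V_out = 7.09 × 0.09988 = 0.7081 V.
(Unloaded it would be 0.776 V; the load pulls it down.)

V_out ≈ 0.708 V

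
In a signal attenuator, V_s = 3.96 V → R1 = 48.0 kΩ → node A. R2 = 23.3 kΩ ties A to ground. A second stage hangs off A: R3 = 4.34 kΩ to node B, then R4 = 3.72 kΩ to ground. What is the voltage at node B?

V_B ≈ 0.203 V

Looking into the second stage from A: R3 + R4 = 8.060 kΩ appears in parallel with R2.
R2 ‖ (R3+R4) = 5.988 kΩ.
So V_A = 3.96 × 0.1109 = 0.4392 V.
Then the unloaded second divider: V_B = V_A × R4/(R3+R4) = 0.4392 × 0.4615 = 0.2027 V.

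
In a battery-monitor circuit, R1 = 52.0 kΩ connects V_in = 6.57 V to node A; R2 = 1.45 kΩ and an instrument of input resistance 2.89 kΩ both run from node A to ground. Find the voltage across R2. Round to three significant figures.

R2 ‖ R_L = (1.45 × 2.89)/(1.45 + 2.89) = 0.9656 kΩ.
Now apply the divider: V_out = 6.57 × 0.01823 = 0.1198 V.
(Unloaded it would be 0.178 V; the load pulls it down.)

V_out ≈ 0.120 V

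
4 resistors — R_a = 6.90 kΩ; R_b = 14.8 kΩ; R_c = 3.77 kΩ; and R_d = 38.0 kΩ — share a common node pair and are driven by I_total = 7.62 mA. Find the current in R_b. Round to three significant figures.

I ≈ 1.02 mA

ΣG = 1/6.90 + 1/14.8 + 1/3.77 + 1/38.0 = 0.5041.
R_b takes the fraction G_k/ΣG = 0.06757/0.5041 = 0.1340, so I = 7.62 × 0.1340 = 1.021 mA.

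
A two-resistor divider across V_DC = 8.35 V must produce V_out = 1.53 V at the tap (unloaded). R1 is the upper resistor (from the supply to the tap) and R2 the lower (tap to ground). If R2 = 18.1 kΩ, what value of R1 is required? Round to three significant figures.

Required fraction k = V_out/V_DC = 0.1832.
So R1 = R2 · (V_DC/V_out − 1) = 18.1 × (8.35/1.53 − 1) = 18.1 × 4.458 = 80.68 kΩ.

R1 ≈ 80.7 kΩ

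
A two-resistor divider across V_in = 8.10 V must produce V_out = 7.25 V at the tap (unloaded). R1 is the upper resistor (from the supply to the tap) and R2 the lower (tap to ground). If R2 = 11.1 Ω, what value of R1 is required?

The divider ratio is R2/(R1+R2) = 7.25/8.10 = 0.8951.
So R1 = R2 · (V_in/V_out − 1) = 11.1 × (8.10/7.25 − 1) = 11.1 × 0.1172 = 1.301 Ω.

R1 ≈ 1.30 Ω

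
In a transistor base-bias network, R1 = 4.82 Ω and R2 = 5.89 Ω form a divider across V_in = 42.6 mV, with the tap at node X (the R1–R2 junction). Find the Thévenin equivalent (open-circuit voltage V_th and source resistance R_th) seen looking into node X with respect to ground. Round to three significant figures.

V_th ≈ 23.4 mV, R_th ≈ 2.65 Ω

Open-circuit (no load on X): V_th = V_in · R2/(R1 + R2) = 42.6 × 5.89/(4.820 + 5.89) = 23.43 mV.
Zeroing V_in shorts the top of R1 to ground, so R_th = R1 ‖ R2 = 2.651 Ω.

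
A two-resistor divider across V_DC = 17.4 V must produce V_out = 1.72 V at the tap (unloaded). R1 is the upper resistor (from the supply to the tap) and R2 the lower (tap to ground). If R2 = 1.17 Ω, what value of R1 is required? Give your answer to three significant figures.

The divider ratio is R2/(R1+R2) = 1.72/17.4 = 0.09885.
Rearranging, R1 = R2·(1−k)/k = 1.17 × 9.116 = 10.67 Ω.

R1 ≈ 10.7 Ω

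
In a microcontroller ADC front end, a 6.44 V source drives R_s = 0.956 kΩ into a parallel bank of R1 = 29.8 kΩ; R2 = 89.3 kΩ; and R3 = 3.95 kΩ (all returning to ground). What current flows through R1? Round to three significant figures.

Equivalent of the parallel group: R_p = 3.357 kΩ.
V_A = 6.44 × 3.357/4.313 = 5.012 V.
I(R1) = V_A / R1 = 5.012/29.8 = 0.1682 mA.

I ≈ 0.168 mA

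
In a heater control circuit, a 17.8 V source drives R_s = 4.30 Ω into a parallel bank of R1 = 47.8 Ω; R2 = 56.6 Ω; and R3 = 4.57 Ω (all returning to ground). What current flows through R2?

Equivalent of the parallel group: R_p = 3.885 Ω.
Node voltage V_A = V_supply · R_p/(R_s + R_p) = 17.8 × 0.4746 = 8.449 V.
I(R2) = V_A / R2 = 8.449/56.6 = 0.1493 A.

I ≈ 0.149 A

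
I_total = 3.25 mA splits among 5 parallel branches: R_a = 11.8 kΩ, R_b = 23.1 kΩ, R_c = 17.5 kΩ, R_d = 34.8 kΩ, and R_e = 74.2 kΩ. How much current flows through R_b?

I ≈ 0.619 mA

ΣG = 1/11.8 + 1/23.1 + 1/17.5 + 1/34.8 + 1/74.2 = 0.2274.
By the current-divider rule, I = I_total · G_k/ΣG = 3.25 × 0.1904 = 0.6187 mA.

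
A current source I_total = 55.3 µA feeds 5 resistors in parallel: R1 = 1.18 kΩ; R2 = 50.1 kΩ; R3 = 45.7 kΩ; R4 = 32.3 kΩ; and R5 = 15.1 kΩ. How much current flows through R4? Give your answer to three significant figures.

I ≈ 1.74 µA

Conductances: ΣG = 1/1.18 + 1/50.1 + 1/45.7 + 1/32.3 + 1/15.1 = 0.9865 (1/kΩ).
By the current-divider rule, I = I_total · G_k/ΣG = 55.3 × 0.03138 = 1.736 µA.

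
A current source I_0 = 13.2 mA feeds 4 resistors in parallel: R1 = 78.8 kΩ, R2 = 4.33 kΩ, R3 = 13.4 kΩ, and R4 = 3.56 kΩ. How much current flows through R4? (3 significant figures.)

ΣG = 1/78.8 + 1/4.33 + 1/13.4 + 1/3.56 = 0.5992.
By the current-divider rule, I = I_0 · G_k/ΣG = 13.2 × 0.4688 = 6.188 mA.

I ≈ 6.19 mA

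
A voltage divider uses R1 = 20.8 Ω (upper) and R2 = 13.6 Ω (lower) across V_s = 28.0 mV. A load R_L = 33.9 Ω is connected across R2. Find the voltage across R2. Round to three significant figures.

First combine the lower leg with the load: R2 ‖ R_L = 9.706 Ω.
Voltage divider with the loaded lower leg: V_out = 28.0 × 9.706/(20.8 + 9.706) = 28.0 × 0.3182 = 8.909 mV.

V_out ≈ 8.91 mV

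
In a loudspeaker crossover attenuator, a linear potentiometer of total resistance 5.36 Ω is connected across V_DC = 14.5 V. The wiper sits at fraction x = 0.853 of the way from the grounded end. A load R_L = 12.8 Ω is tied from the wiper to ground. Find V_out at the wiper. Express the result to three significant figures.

Lower segment x·R_p = 4.572 Ω; upper segment (1−x)·R_p = 0.7879 Ω.
R_L loads the lower segment: effective lower R = 3.369 Ω.
Then V_out = V_DC · 3.369/(0.7879 + 3.369) = 11.75 V.
(Unloaded: V_out = x·V_DC = 12.4 V.)

V_out ≈ 11.8 V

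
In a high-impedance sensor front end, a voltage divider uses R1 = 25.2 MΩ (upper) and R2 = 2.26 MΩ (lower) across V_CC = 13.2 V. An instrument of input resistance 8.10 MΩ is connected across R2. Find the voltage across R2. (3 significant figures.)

R2 ‖ R_L = (2.26 × 8.10)/(2.26 + 8.10) = 1.767 MΩ.
Voltage divider with the loaded lower leg: V_out = 13.2 × 1.767/(25.2 + 1.767) = 13.2 × 0.06552 = 0.8649 V.

V_out ≈ 0.865 V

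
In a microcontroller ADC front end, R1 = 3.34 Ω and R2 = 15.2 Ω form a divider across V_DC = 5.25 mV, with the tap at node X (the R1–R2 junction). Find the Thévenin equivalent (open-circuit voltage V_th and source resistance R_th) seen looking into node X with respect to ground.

V_th ≈ 4.30 mV, R_th ≈ 2.74 Ω

Open-circuit (no load on X): V_th = V_DC · R2/(R1 + R2) = 5.25 × 15.2/(3.340 + 15.2) = 4.304 mV.
Zeroing V_DC shorts the top of R1 to ground, so R_th = R1 ‖ R2 = 2.738 Ω.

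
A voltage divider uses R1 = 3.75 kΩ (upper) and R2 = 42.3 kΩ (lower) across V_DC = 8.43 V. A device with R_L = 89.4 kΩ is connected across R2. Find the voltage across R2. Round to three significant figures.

The load sits in parallel with R2, giving an effective lower resistance R2' = R2·R_L/(R2+R_L) = 28.71 kΩ.
Voltage divider with the loaded lower leg: V_out = 8.43 × 28.71/(3.75 + 28.71) = 8.43 × 0.8845 = 7.456 V.
(Unloaded it would be 7.74 V; the load pulls it down.)

V_out ≈ 7.46 V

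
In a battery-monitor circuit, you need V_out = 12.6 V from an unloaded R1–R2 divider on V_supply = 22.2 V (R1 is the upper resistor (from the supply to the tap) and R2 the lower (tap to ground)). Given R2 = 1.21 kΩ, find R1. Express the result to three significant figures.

V_out/V_supply = R2/(R1+R2) = 0.5676.
So R1 = R2 · (V_supply/V_out − 1) = 1.21 × (22.2/12.6 − 1) = 1.21 × 0.7619 = 0.9219 kΩ.

R1 ≈ 0.922 kΩ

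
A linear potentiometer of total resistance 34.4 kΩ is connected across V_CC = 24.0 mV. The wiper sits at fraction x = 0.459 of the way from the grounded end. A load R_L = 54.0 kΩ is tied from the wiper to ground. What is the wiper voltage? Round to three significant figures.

V_out ≈ 9.51 mV

The pot divides into 18.61 kΩ above the wiper and 15.79 kΩ below.
(x·R_p) ‖ R_L = 12.22 kΩ.
V_out = 24.0 × 12.22/(18.61 + 12.22) = 9.511 mV.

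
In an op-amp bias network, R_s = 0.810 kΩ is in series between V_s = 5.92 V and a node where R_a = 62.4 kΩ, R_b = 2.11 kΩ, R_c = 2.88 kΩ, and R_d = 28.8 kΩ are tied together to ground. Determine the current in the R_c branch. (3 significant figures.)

Equivalent of the parallel group: R_p = 1.147 kΩ.
Node voltage V_A = V_s · R_p/(R_s + R_p) = 5.92 × 0.5861 = 3.470 V.
I(R_c) = V_A / R_c = 3.470/2.88 = 1.205 mA.

I ≈ 1.20 mA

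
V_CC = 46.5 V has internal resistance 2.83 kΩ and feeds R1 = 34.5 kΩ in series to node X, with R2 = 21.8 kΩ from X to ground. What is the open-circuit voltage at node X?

V_th ≈ 17.1 V

R1' = 2.83 + 34.5 = 37.33 kΩ (source resistance + R1).
Open-circuit (no load on X): V_th = V_CC · R2/(R1' + R2) = 46.5 × 21.8/(37.33 + 21.8) = 17.14 V.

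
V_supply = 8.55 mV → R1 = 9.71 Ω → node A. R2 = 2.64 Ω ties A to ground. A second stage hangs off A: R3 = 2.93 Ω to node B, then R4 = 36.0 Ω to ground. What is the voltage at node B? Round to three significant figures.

The second stage (R3 + R4 = 38.93 Ω) loads node A in parallel with R2.
R2 ‖ (R3+R4) = 2.472 Ω.
First divider: V_A = V_supply · 2.472/(9.71 + 2.472) = 1.735 mV.
Stage 2 is unloaded, so V_B = V_A · R4/(R3+R4) = 1.735 × 36.0/38.93 = 1.605 mV.

V_B ≈ 1.60 mV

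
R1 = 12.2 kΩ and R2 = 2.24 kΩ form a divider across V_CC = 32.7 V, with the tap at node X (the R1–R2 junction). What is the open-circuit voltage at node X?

Open-circuit (no load on X): V_th = V_CC · R2/(R1 + R2) = 32.7 × 2.24/(12.20 + 2.24) = 5.073 V.

V_th ≈ 5.07 V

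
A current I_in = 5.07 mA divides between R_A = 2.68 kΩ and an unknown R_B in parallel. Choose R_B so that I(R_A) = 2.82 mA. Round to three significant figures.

R_B ≈ 3.36 kΩ

In a two-way split, I_A/I_in = R_B/(R_A + R_B).
2.82/5.07 = R_B/(R_A + R_B) → R_B = R_A · (0.5562)/(1 − 0.5562) = 2.68 × 1.253 = 3.359 kΩ.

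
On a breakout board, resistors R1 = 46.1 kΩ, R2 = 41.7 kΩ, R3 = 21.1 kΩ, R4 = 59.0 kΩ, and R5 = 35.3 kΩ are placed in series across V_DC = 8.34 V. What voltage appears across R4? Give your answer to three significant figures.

V ≈ 2.42 V

ΣR = 46.1 + 41.7 + 21.1 + 59.0 + 35.3 = 203.2 kΩ.
V = V_DC · R/ΣR = 8.34 × 0.2904 = 2.422 V.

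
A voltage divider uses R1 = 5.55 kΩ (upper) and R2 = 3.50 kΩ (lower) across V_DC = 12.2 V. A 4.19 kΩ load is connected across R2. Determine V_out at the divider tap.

V_out ≈ 3.12 V

The load sits in parallel with R2, giving an effective lower resistance R2' = R2·R_L/(R2+R_L) = 1.907 kΩ.
Voltage divider with the loaded lower leg: V_out = 12.2 × 1.907/(5.55 + 1.907) = 12.2 × 0.2557 = 3.120 V.
(Unloaded it would be 4.72 V; the load pulls it down.)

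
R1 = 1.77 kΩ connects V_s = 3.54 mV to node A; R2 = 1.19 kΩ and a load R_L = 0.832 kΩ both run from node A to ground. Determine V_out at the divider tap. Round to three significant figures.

V_out ≈ 0.767 mV

R2 ‖ R_L = (1.19 × 0.832)/(1.19 + 0.832) = 0.4897 kΩ.
Then V_out = V_s · R2'/(R1 + R2') = 3.54 × 0.4897/2.260 = 0.7671 mV.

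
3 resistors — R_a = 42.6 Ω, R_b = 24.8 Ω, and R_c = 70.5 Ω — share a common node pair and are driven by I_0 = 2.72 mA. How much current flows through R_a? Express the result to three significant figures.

Conductances: ΣG = 1/42.6 + 1/24.8 + 1/70.5 = 0.07798 (1/Ω).
By the current-divider rule, I = I_0 · G_k/ΣG = 2.72 × 0.3010 = 0.8188 mA.

I ≈ 0.819 mA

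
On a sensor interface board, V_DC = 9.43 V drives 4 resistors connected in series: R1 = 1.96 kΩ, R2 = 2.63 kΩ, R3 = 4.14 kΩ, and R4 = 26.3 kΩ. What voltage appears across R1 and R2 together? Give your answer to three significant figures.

Series total: ΣR = 1.96 + 2.63 + 4.14 + 26.3 = 35.03 kΩ.
R_{R1..R2} = 1.96 + 2.63 = 4.590 kΩ.
By the voltage-divider rule, V = 9.43 × 4.590/35.03 = 1.236 V.

V ≈ 1.24 V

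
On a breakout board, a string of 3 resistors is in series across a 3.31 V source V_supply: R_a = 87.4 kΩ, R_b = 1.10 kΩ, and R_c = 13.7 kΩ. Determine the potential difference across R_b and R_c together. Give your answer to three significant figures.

V ≈ 0.479 V

Total series resistance ΣR = 87.4 + 1.10 + 13.7 = 102.2 kΩ.
R_{R_b..R_c} = 1.10 + 13.7 = 14.80 kΩ.
Voltage divider: V = V_supply · (14.80 / 102.2) = 3.31 × 0.1448 = 0.4793 V.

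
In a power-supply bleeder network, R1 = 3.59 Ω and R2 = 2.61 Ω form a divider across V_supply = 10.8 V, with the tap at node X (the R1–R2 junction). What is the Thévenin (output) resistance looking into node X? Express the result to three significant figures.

With V_supply suppressed (replaced by a short), R_th = R1 ‖ R2 = (3.590 × 2.61)/(3.590 + 2.61) = 1.511 Ω.

R_th ≈ 1.51 Ω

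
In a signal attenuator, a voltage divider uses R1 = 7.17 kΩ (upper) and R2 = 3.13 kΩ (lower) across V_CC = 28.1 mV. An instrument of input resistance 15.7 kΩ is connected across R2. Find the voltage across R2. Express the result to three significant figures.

First combine the lower leg with the load: R2 ‖ R_L = 2.610 kΩ.
Then V_out = V_CC · R2'/(R1 + R2') = 28.1 × 2.610/9.780 = 7.498 mV.
(Unloaded it would be 8.54 mV; the load pulls it down.)

V_out ≈ 7.50 mV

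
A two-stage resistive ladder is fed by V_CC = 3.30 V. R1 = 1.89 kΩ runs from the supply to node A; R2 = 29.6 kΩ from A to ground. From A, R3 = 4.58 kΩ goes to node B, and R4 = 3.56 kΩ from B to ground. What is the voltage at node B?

V_B ≈ 1.11 V

Looking into the second stage from A: R3 + R4 = 8.140 kΩ appears in parallel with R2.
R2 ‖ (R3+R4) = 6.384 kΩ.
First divider: V_A = V_CC · 6.384/(1.89 + 6.384) = 2.546 V.
Stage 2 is unloaded, so V_B = V_A · R4/(R3+R4) = 2.546 × 3.56/8.140 = 1.114 V.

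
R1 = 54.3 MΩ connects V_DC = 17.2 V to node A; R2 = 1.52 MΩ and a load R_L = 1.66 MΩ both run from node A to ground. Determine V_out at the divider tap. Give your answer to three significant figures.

The load sits in parallel with R2, giving an effective lower resistance R2' = R2·R_L/(R2+R_L) = 0.7935 MΩ.
Now apply the divider: V_out = 17.2 × 0.01440 = 0.2477 V.

V_out ≈ 0.248 V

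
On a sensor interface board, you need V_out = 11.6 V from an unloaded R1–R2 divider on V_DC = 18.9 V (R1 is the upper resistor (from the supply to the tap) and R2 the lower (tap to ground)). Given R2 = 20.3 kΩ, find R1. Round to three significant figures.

R1 ≈ 12.8 kΩ

V_out/V_DC = R2/(R1+R2) = 0.6138.
So R1 = R2 · (V_DC/V_out − 1) = 20.3 × (18.9/11.6 − 1) = 20.3 × 0.6293 = 12.77 kΩ.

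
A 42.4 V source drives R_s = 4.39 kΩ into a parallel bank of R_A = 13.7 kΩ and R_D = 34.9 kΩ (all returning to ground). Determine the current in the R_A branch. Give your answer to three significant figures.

I ≈ 2.14 mA

Combine the parallel branches: R_p = (1/13.7 + 1/34.9)⁻¹ = 9.838 kΩ.
Node voltage V_A = V_in · R_p/(R_s + R_p) = 42.4 × 0.6915 = 29.32 V.
I(R_A) = V_A / R_A = 29.32/13.7 = 2.140 mA.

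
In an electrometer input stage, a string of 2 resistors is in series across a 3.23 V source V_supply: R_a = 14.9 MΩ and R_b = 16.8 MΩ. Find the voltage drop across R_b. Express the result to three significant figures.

V ≈ 1.71 V

Total series resistance ΣR = 14.9 + 16.8 = 31.70 MΩ.
By the voltage-divider rule, V = 3.23 × 16.80/31.70 = 1.712 V.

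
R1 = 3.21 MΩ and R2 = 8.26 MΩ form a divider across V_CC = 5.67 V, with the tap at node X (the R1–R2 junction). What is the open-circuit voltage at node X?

Open-circuit (no load on X): V_th = V_CC · R2/(R1 + R2) = 5.67 × 8.26/(3.210 + 8.26) = 4.083 V.

V_th ≈ 4.08 V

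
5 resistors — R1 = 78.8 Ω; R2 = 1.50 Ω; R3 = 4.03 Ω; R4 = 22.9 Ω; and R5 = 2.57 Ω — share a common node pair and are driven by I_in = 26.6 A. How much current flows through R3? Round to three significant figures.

I ≈ 4.85 A

Total conductance ΣG = 1/78.8 + 1/1.50 + 1/4.03 + 1/22.9 + 1/2.57 = 1.360 (units of 1/Ω).
R3 takes the fraction G_k/ΣG = 0.2481/1.360 = 0.1824, so I = 26.6 × 0.1824 = 4.852 A.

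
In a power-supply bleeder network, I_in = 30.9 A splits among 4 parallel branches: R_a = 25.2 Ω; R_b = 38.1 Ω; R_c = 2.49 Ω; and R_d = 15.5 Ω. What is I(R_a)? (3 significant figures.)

I ≈ 2.30 A

Total conductance ΣG = 1/25.2 + 1/38.1 + 1/2.49 + 1/15.5 = 0.5321 (units of 1/Ω).
Current divider: I(R_a) = I_in · G_k/ΣG = 30.9 × (0.03968/0.5321) = 30.9 × 0.07458 = 2.305 A.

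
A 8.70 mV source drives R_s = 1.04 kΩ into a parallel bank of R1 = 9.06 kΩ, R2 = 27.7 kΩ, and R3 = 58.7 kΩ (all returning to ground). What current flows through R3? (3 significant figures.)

I ≈ 0.127 µA

Parallel bank: R_p = 1/(1/9.06 + 1/27.7 + 1/58.7) = 6.116 kΩ.
V_A = 8.70 × 6.116/7.156 = 7.436 mV.
I(R3) = V_A / R3 = 7.436/58.7 = 0.1267 µA.
(Equivalently: I_total = 1.216 µA, then current-divider fraction G_k/ΣG = 0.1042.)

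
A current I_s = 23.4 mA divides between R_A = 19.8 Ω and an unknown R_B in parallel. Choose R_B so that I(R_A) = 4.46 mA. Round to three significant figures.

R_B ≈ 4.66 Ω

In a two-way split, I_A/I_s = R_B/(R_A + R_B).
With f = 0.1906, R_B = R_A · f/(1−f) = 19.8 × 0.2355 = 4.663 Ω.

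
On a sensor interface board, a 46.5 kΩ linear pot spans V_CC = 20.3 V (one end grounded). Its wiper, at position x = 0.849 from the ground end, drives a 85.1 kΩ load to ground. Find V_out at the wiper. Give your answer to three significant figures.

Lower segment x·R_p = 39.48 kΩ; upper segment (1−x)·R_p = 7.022 kΩ.
R_L loads the lower segment: effective lower R = 26.97 kΩ.
V_out = 20.3 × 26.97/(7.022 + 26.97) = 16.11 V.

V_out ≈ 16.1 V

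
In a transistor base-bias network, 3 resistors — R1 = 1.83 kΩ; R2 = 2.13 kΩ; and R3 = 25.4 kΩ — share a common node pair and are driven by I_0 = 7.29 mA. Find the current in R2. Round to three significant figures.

Total conductance ΣG = 1/1.83 + 1/2.13 + 1/25.4 = 1.055 (units of 1/kΩ).
By the current-divider rule, I = I_0 · G_k/ΣG = 7.29 × 0.4449 = 3.243 mA.

I ≈ 3.24 mA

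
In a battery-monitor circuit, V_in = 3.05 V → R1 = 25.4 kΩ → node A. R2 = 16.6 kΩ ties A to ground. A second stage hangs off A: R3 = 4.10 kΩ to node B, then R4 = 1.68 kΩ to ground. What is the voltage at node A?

Looking into the second stage from A: R3 + R4 = 5.780 kΩ appears in parallel with R2.
R2 ‖ (R3+R4) = 4.287 kΩ.
So V_A = 3.05 × 0.1444 = 0.4405 V.

V_A ≈ 0.440 V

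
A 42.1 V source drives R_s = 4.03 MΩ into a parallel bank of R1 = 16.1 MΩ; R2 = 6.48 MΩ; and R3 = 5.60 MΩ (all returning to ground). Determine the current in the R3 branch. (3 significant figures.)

Equivalent of the parallel group: R_p = 2.532 MΩ.
V_A by voltage divider: V_A = 42.1 × 2.532/(4.03 + 2.532) = 16.24 V.
Branch current I = V_A/R3 = 16.24/5.60 = 2.901 µA.

I ≈ 2.90 µA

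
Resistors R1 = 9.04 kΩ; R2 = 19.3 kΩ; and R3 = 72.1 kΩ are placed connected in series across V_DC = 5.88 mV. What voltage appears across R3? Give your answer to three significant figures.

Series total: ΣR = 9.04 + 19.3 + 72.1 = 100.4 kΩ.
V = V_DC · R/ΣR = 5.88 × 0.7178 = 4.221 mV.

V ≈ 4.22 mV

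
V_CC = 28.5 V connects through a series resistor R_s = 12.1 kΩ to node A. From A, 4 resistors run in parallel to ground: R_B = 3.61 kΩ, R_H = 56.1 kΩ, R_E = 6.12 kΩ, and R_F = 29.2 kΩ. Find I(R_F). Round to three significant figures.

Parallel bank: R_p = 1/(1/3.61 + 1/56.1 + 1/6.12 + 1/29.2) = 2.031 kΩ.
Node voltage V_A = V_CC · R_p/(R_s + R_p) = 28.5 × 0.1437 = 4.095 V.
I(R_F) = V_A / R_F = 4.095/29.2 = 0.1403 mA.

I ≈ 0.140 mA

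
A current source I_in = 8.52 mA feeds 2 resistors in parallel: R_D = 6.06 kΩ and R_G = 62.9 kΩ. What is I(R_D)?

I ≈ 7.77 mA

For two parallel branches, I_k = I_in · (other R)/(sum of R).
I(R_D) = 8.52 × 62.9/(6.06 + 62.9) = 8.52 × 0.9121 = 7.771 mA.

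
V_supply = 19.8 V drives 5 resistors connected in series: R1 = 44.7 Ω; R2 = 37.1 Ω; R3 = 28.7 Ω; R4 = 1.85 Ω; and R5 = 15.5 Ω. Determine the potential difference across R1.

Total series resistance ΣR = 44.7 + 37.1 + 28.7 + 1.85 + 15.5 = 127.9 Ω.
By the voltage-divider rule, V = 19.8 × 44.70/127.9 = 6.923 V.

V ≈ 6.92 V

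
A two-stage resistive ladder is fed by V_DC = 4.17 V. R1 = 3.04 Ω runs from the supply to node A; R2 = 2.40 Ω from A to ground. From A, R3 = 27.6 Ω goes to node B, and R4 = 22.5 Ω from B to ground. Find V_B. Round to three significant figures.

Node A sees R2 in parallel with the series input of stage 2, R3 + R4 = 50.10 Ω.
Effective lower resistance at A: R2 ‖ 50.10 = 2.290 Ω.
So V_A = 4.17 × 0.4297 = 1.792 V.
Then the unloaded second divider: V_B = V_A × R4/(R3+R4) = 1.792 × 0.4491 = 0.8047 V.

V_B ≈ 0.805 V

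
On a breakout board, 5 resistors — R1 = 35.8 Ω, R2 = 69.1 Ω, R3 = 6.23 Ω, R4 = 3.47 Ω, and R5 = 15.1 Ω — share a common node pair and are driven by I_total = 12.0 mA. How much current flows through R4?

I ≈ 6.20 mA

Conductances: ΣG = 1/35.8 + 1/69.1 + 1/6.23 + 1/3.47 + 1/15.1 = 0.5573 (1/Ω).
R4 takes the fraction G_k/ΣG = 0.2882/0.5573 = 0.5171, so I = 12.0 × 0.5171 = 6.205 mA.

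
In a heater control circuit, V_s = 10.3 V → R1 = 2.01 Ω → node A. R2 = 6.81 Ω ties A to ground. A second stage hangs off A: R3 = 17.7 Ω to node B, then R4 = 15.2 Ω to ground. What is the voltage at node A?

Looking into the second stage from A: R3 + R4 = 32.90 Ω appears in parallel with R2.
Effective lower resistance at A: R2 ‖ 32.90 = 5.642 Ω.
V_A = 10.3 × 5.642/(2.01 + 5.642) = 7.594 V.

V_A ≈ 7.59 V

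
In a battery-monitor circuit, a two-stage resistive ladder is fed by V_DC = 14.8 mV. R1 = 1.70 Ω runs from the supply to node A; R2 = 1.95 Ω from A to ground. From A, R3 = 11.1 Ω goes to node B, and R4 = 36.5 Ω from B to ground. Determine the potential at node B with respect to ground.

Node A sees R2 in parallel with the series input of stage 2, R3 + R4 = 47.60 Ω.
R2 ‖ (R3+R4) = 1.873 Ω.
First divider: V_A = V_DC · 1.873/(1.70 + 1.873) = 7.759 mV.
Then the unloaded second divider: V_B = V_A × R4/(R3+R4) = 7.759 × 0.7668 = 5.950 mV.

V_B ≈ 5.95 mV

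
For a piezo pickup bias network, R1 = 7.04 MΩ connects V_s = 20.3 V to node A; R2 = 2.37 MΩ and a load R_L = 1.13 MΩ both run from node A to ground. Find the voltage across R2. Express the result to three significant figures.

V_out ≈ 1.99 V

R2 ‖ R_L = (2.37 × 1.13)/(2.37 + 1.13) = 0.7652 MΩ.
Voltage divider with the loaded lower leg: V_out = 20.3 × 0.7652/(7.04 + 0.7652) = 20.3 × 0.09803 = 1.990 V.
(Unloaded it would be 5.11 V; the load pulls it down.)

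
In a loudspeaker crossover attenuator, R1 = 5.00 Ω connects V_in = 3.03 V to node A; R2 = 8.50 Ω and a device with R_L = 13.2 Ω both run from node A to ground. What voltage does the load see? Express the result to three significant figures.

The load sits in parallel with R2, giving an effective lower resistance R2' = R2·R_L/(R2+R_L) = 5.171 Ω.
Then V_out = V_in · R2'/(R1 + R2') = 3.03 × 5.171/10.17 = 1.540 V.

V_out ≈ 1.54 V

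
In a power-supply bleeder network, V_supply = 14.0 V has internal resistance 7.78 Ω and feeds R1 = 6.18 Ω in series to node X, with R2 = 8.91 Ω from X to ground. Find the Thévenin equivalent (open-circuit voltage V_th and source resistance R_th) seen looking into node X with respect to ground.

V_th ≈ 5.45 V, R_th ≈ 5.44 Ω

R1' = 7.78 + 6.18 = 13.96 Ω (source resistance + R1).
Open-circuit (no load on X): V_th = V_supply · R2/(R1' + R2) = 14.0 × 8.91/(13.96 + 8.91) = 5.454 V.
Zeroing V_supply shorts the top of R1' to ground, so R_th = R1' ‖ R2 = 5.439 Ω.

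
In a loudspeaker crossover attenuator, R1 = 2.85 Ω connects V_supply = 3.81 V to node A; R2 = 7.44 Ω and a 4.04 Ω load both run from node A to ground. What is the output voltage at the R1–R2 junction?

The load sits in parallel with R2, giving an effective lower resistance R2' = R2·R_L/(R2+R_L) = 2.618 Ω.
Voltage divider with the loaded lower leg: V_out = 3.81 × 2.618/(2.85 + 2.618) = 3.81 × 0.4788 = 1.824 V.

V_out ≈ 1.82 V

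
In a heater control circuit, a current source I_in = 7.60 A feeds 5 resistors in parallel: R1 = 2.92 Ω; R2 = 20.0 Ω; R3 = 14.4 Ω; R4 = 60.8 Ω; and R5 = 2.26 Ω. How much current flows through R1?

I ≈ 2.83 A

ΣG = 1/2.92 + 1/20.0 + 1/14.4 + 1/60.8 + 1/2.26 = 0.9208.
R1 takes the fraction G_k/ΣG = 0.3425/0.9208 = 0.3719, so I = 7.60 × 0.3719 = 2.826 A.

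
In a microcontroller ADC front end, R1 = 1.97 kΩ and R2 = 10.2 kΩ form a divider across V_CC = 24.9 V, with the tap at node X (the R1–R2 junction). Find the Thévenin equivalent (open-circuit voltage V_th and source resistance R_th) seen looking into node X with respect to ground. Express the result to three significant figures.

V_th is the unloaded tap voltage: V_CC · R2/(R1+R2) = 24.9 × 0.8381 = 20.87 V.
Zeroing V_CC shorts the top of R1 to ground, so R_th = R1 ‖ R2 = 1.651 kΩ.

V_th ≈ 20.9 V, R_th ≈ 1.65 kΩ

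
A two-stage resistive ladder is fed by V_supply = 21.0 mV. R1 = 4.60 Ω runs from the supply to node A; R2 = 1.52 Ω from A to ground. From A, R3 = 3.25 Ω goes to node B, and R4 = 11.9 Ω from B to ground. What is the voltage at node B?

Node A sees R2 in parallel with the series input of stage 2, R3 + R4 = 15.15 Ω.
R2 ‖ (R3+R4) = 1.381 Ω.
So V_A = 21.0 × 0.2309 = 4.850 mV.
Stage 2 is unloaded, so V_B = V_A · R4/(R3+R4) = 4.850 × 11.9/15.15 = 3.810 mV.

V_B ≈ 3.81 mV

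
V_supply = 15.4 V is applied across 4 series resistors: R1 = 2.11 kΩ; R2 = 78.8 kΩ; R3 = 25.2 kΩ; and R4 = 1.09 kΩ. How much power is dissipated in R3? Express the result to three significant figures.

Series current I = V_supply/ΣR = 15.4/107.2 = 0.1437 mA.
P(R3) = I²·R3 = (0.1437)² × 25.2 = 0.5201 mW.

P ≈ 0.520 mW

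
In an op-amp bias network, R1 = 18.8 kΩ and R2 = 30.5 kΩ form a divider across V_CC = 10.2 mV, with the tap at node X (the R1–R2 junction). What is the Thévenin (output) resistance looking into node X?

Looking into X with the source shorted: R_th = R1·R2/(R1+R2) = 18.80 × 30.5/49.30 = 11.63 kΩ.

R_th ≈ 11.6 kΩ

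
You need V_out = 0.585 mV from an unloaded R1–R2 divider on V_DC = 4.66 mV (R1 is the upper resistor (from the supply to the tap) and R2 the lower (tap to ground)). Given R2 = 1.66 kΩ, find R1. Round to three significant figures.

V_out/V_DC = R2/(R1+R2) = 0.1255.
Rearranging, R1 = R2·(1−k)/k = 1.66 × 6.966 = 11.56 kΩ.

R1 ≈ 11.6 kΩ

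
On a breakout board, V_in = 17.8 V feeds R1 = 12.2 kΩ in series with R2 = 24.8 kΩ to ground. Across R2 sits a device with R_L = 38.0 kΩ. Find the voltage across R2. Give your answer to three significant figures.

V_out ≈ 9.82 V

First combine the lower leg with the load: R2 ‖ R_L = 15.01 kΩ.
Voltage divider with the loaded lower leg: V_out = 17.8 × 15.01/(12.2 + 15.01) = 17.8 × 0.5516 = 9.818 V.
(Unloaded it would be 11.9 V; the load pulls it down.)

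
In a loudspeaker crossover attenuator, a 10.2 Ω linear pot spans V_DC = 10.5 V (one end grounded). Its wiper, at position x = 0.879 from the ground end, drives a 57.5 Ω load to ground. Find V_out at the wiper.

Lower segment x·R_p = 8.966 Ω; upper segment (1−x)·R_p = 1.234 Ω.
R_L loads the lower segment: effective lower R = 7.756 Ω.
V_out = 10.5 × 7.756/(1.234 + 7.756) = 9.059 V.
(Unloaded: V_out = x·V_DC = 9.23 V.)

V_out ≈ 9.06 V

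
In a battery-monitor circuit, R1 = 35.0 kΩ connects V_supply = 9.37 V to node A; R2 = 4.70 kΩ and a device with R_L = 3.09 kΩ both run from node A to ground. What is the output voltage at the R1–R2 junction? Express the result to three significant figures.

R2 ‖ R_L = (4.70 × 3.09)/(4.70 + 3.09) = 1.864 kΩ.
Then V_out = V_supply · R2'/(R1 + R2') = 9.37 × 1.864/36.86 = 0.4739 V.
(Unloaded it would be 1.11 V; the load pulls it down.)

V_out ≈ 0.474 V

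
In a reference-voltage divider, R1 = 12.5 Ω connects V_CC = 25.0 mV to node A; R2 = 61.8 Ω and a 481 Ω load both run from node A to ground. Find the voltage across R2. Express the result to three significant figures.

V_out ≈ 20.4 mV

The load sits in parallel with R2, giving an effective lower resistance R2' = R2·R_L/(R2+R_L) = 54.76 Ω.
Voltage divider with the loaded lower leg: V_out = 25.0 × 54.76/(12.5 + 54.76) = 25.0 × 0.8142 = 20.35 mV.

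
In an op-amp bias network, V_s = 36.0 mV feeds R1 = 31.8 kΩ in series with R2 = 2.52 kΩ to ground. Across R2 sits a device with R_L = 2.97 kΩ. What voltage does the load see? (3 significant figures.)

V_out ≈ 1.48 mV

The load sits in parallel with R2, giving an effective lower resistance R2' = R2·R_L/(R2+R_L) = 1.363 kΩ.
Now apply the divider: V_out = 36.0 × 0.04111 = 1.480 mV.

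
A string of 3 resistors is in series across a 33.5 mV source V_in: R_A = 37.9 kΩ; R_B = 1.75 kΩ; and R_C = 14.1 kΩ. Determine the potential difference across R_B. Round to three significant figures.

Series total: ΣR = 37.9 + 1.75 + 14.1 = 53.75 kΩ.
By the voltage-divider rule, V = 33.5 × 1.750/53.75 = 1.091 mV.

V ≈ 1.09 mV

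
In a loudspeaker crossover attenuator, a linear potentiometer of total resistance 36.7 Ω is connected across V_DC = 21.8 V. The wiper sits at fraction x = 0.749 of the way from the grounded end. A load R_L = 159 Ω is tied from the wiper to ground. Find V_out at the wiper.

V_out ≈ 15.6 V

The pot divides into 9.212 Ω above the wiper and 27.49 Ω below.
(x·R_p) ‖ R_L = 23.44 Ω.
Loaded-divider output: V_out = 21.8 × 0.7178 = 15.65 V.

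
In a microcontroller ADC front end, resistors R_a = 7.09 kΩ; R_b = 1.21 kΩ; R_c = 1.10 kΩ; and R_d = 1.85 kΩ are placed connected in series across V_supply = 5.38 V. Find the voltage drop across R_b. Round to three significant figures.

V ≈ 0.579 V

Series total: ΣR = 7.09 + 1.21 + 1.10 + 1.85 = 11.25 kΩ.
Voltage divider: V = V_supply · (1.210 / 11.25) = 5.38 × 0.1076 = 0.5786 V.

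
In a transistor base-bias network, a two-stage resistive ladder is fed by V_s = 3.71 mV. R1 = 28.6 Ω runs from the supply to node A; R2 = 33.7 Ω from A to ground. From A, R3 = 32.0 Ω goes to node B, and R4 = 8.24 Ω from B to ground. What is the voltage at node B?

The second stage (R3 + R4 = 40.24 Ω) loads node A in parallel with R2.
R2 ‖ (R3+R4) = 18.34 Ω.
V_A = 3.71 × 18.34/(28.6 + 18.34) = 1.450 mV.
Stage 2 is unloaded, so V_B = V_A · R4/(R3+R4) = 1.450 × 8.24/40.24 = 0.2968 mV.

V_B ≈ 0.297 mV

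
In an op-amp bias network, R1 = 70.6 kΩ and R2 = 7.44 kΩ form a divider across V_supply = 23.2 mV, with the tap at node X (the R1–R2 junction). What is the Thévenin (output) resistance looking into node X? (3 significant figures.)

With V_supply suppressed (replaced by a short), R_th = R1 ‖ R2 = (70.60 × 7.44)/(70.60 + 7.44) = 6.731 kΩ.

R_th ≈ 6.73 kΩ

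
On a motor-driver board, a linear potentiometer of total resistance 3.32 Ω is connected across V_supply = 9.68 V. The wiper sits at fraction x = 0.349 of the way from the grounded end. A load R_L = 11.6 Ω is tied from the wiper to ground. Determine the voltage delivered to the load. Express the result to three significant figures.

The pot divides into 2.161 Ω above the wiper and 1.159 Ω below.
Lower segment in parallel with the load: 1.159 ‖ 11.6 = 1.053 Ω.
Loaded-divider output: V_out = 9.68 × 0.3277 = 3.172 V.
(Unloaded: V_out = x·V_supply = 3.38 V.)

V_out ≈ 3.17 V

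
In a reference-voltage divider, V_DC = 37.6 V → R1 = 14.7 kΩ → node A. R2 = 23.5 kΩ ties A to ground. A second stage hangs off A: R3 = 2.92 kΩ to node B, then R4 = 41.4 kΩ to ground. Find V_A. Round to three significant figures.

V_A ≈ 19.2 V

Looking into the second stage from A: R3 + R4 = 44.32 kΩ appears in parallel with R2.
Effective lower resistance at A: R2 ‖ 44.32 = 15.36 kΩ.
V_A = 37.6 × 15.36/(14.7 + 15.36) = 19.21 V.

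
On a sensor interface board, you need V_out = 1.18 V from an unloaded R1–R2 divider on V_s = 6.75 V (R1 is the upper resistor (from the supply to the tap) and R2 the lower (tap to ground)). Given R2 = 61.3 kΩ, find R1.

R1 ≈ 289 kΩ

The divider ratio is R2/(R1+R2) = 1.18/6.75 = 0.1748.
R1 = R2·(1/k − 1) = 61.3 × 4.720 = 289.4 kΩ.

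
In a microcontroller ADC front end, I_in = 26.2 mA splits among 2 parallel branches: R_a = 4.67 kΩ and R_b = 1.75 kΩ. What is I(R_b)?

I ≈ 19.1 mA

For two parallel branches, I_k = I_in · (other R)/(sum of R).
I(R_b) = 26.2 × 4.67/(4.67 + 1.75) = 26.2 × 0.7274 = 19.06 mA.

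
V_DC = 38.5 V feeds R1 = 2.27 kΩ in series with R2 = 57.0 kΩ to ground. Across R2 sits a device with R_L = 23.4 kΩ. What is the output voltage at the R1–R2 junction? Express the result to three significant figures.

V_out ≈ 33.9 V

R2 ‖ R_L = (57.0 × 23.4)/(57.0 + 23.4) = 16.59 kΩ.
Then V_out = V_DC · R2'/(R1 + R2') = 38.5 × 16.59/18.86 = 33.87 V.
(Unloaded it would be 37.0 V; the load pulls it down.)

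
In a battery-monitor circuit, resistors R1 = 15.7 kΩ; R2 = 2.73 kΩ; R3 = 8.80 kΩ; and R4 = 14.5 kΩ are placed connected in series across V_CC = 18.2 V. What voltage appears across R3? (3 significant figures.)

ΣR = 15.7 + 2.73 + 8.80 + 14.5 = 41.73 kΩ.
By the voltage-divider rule, V = 18.2 × 8.800/41.73 = 3.838 V.

V ≈ 3.84 V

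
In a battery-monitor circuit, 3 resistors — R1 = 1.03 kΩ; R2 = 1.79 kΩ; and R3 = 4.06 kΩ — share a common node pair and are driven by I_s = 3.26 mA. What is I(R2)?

I ≈ 1.03 mA

Total conductance ΣG = 1/1.03 + 1/1.79 + 1/4.06 = 1.776 (units of 1/kΩ).
Current divider: I(R2) = I_s · G_k/ΣG = 3.26 × (0.5587/1.776) = 3.26 × 0.3146 = 1.026 mA.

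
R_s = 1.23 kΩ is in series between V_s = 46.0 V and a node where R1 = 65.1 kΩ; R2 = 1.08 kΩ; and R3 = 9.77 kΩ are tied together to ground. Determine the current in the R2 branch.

Combine the parallel branches: R_p = (1/65.1 + 1/1.08 + 1/9.77)⁻¹ = 0.9582 kΩ.
V_A = 46.0 × 0.9582/2.188 = 20.14 V.
Branch current I = V_A/R2 = 20.14/1.08 = 18.65 mA.
(Check via current divider: I_total = 21.02 mA; share G_k/ΣG = 0.8872 → same result.)

I ≈ 18.7 mA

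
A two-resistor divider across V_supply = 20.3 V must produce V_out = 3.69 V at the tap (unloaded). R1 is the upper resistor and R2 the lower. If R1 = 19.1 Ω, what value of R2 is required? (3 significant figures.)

V_out/V_supply = R2/(R1+R2) = 0.1818.
R2 = R1 · 0.1818/(1 − 0.1818) = 4.243 Ω.

R2 ≈ 4.24 Ω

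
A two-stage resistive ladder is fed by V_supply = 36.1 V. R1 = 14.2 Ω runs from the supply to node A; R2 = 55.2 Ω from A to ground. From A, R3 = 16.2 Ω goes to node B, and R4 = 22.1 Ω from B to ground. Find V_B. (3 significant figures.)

V_B ≈ 12.8 V

Node A sees R2 in parallel with the series input of stage 2, R3 + R4 = 38.30 Ω.
Effective lower resistance at A: R2 ‖ 38.30 = 22.61 Ω.
V_A = 36.1 × 22.61/(14.2 + 22.61) = 22.17 V.
Then the unloaded second divider: V_B = V_A × R4/(R3+R4) = 22.17 × 0.5770 = 12.80 V.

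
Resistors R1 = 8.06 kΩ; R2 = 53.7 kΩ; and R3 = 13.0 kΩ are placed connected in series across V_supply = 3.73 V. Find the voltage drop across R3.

V ≈ 0.649 V

ΣR = 8.06 + 53.7 + 13.0 = 74.76 kΩ.
Voltage divider: V = V_supply · (13.00 / 74.76) = 3.73 × 0.1739 = 0.6486 V.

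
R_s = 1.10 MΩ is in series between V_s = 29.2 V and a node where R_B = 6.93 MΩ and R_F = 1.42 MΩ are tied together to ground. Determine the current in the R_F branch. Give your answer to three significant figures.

I ≈ 10.6 µA

Parallel bank: R_p = 1/(1/6.93 + 1/1.42) = 1.179 MΩ.
Node voltage V_A = V_s · R_p/(R_s + R_p) = 29.2 × 0.5172 = 15.10 V.
Branch current I = V_A/R_F = 15.10/1.42 = 10.64 µA.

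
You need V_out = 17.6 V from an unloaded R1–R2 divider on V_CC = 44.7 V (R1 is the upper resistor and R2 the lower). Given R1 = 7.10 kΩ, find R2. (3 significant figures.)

Required fraction k = V_out/V_CC = 0.3937.
Rearranging, R2 = R1·k/(1−k) = 7.10 × 0.6494 = 4.611 kΩ.

R2 ≈ 4.61 kΩ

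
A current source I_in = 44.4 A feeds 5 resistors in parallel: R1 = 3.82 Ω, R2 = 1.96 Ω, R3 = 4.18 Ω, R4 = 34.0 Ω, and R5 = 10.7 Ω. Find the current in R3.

I ≈ 9.37 A

Conductances: ΣG = 1/3.82 + 1/1.96 + 1/4.18 + 1/34.0 + 1/10.7 = 1.134 (1/Ω).
By the current-divider rule, I = I_in · G_k/ΣG = 44.4 × 0.2109 = 9.366 A.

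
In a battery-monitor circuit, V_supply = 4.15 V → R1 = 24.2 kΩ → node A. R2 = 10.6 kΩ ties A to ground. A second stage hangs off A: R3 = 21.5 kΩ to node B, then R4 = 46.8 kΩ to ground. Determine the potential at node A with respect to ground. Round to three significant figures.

The second stage (R3 + R4 = 68.30 kΩ) loads node A in parallel with R2.
R2 ‖ (R3+R4) = 9.176 kΩ.
So V_A = 4.15 × 0.2749 = 1.141 V.

V_A ≈ 1.14 V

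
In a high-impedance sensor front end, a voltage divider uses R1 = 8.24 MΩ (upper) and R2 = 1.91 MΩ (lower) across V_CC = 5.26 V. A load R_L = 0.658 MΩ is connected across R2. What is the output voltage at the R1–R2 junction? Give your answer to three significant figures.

V_out ≈ 0.295 V

First combine the lower leg with the load: R2 ‖ R_L = 0.4894 MΩ.
Voltage divider with the loaded lower leg: V_out = 5.26 × 0.4894/(8.24 + 0.4894) = 5.26 × 0.05606 = 0.2949 V.
(Unloaded it would be 0.990 V; the load pulls it down.)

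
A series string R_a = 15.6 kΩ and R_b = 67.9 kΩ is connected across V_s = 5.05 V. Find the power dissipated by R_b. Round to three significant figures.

P ≈ 0.248 mW

ΣR = 83.50 kΩ → I = 5.05/83.50 = 0.06048 mA.
V(R_b) = I·R = 4.107 V; P = V·I = 4.107 × 0.06048 = 0.2484 mW.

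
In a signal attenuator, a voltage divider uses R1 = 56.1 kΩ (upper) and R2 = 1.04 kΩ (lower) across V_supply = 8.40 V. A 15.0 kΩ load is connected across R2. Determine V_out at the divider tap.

The load sits in parallel with R2, giving an effective lower resistance R2' = R2·R_L/(R2+R_L) = 0.9726 kΩ.
Voltage divider with the loaded lower leg: V_out = 8.40 × 0.9726/(56.1 + 0.9726) = 8.40 × 0.01704 = 0.1431 V.

V_out ≈ 0.143 V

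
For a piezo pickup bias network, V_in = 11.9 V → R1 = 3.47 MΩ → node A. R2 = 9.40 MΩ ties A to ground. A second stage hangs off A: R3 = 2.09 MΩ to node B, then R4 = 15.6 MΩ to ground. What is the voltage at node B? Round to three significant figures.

V_B ≈ 6.70 V

The second stage (R3 + R4 = 17.69 MΩ) loads node A in parallel with R2.
Effective lower resistance at A: R2 ‖ 17.69 = 6.138 MΩ.
First divider: V_A = V_in · 6.138/(3.47 + 6.138) = 7.602 V.
V_B = V_A × 0.8819 = 6.704 V.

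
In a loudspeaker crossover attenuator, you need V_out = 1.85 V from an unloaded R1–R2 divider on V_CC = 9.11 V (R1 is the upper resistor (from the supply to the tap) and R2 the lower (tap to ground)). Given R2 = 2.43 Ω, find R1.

Required fraction k = V_out/V_CC = 0.2031.
R1 = R2·(1/k − 1) = 2.43 × 3.924 = 9.536 Ω.

R1 ≈ 9.54 Ω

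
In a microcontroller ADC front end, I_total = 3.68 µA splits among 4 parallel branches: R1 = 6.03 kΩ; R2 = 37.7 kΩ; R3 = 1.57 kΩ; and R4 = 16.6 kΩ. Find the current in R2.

I ≈ 0.110 µA

Conductances: ΣG = 1/6.03 + 1/37.7 + 1/1.57 + 1/16.6 = 0.8895 (1/kΩ).
Current divider: I(R2) = I_total · G_k/ΣG = 3.68 × (0.02653/0.8895) = 3.68 × 0.02982 = 0.1097 µA.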